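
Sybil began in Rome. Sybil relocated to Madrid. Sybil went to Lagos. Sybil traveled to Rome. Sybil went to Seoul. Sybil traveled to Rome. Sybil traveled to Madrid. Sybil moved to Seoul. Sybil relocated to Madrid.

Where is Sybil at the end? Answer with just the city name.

Tracking Sybil's location:
Start: Sybil is in Rome.
After move 1: Rome -> Madrid. Sybil is in Madrid.
After move 2: Madrid -> Lagos. Sybil is in Lagos.
After move 3: Lagos -> Rome. Sybil is in Rome.
After move 4: Rome -> Seoul. Sybil is in Seoul.
After move 5: Seoul -> Rome. Sybil is in Rome.
After move 6: Rome -> Madrid. Sybil is in Madrid.
After move 7: Madrid -> Seoul. Sybil is in Seoul.
After move 8: Seoul -> Madrid. Sybil is in Madrid.

Answer: Madrid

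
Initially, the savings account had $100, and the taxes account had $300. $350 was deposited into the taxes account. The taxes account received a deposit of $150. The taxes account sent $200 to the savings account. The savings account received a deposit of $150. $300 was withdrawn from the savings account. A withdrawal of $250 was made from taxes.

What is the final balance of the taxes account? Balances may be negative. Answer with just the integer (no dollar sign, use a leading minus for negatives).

Answer: 350

Derivation:
Tracking account balances step by step:
Start: savings=100, taxes=300
Event 1 (deposit 350 to taxes): taxes: 300 + 350 = 650. Balances: savings=100, taxes=650
Event 2 (deposit 150 to taxes): taxes: 650 + 150 = 800. Balances: savings=100, taxes=800
Event 3 (transfer 200 taxes -> savings): taxes: 800 - 200 = 600, savings: 100 + 200 = 300. Balances: savings=300, taxes=600
Event 4 (deposit 150 to savings): savings: 300 + 150 = 450. Balances: savings=450, taxes=600
Event 5 (withdraw 300 from savings): savings: 450 - 300 = 150. Balances: savings=150, taxes=600
Event 6 (withdraw 250 from taxes): taxes: 600 - 250 = 350. Balances: savings=150, taxes=350

Final balance of taxes: 350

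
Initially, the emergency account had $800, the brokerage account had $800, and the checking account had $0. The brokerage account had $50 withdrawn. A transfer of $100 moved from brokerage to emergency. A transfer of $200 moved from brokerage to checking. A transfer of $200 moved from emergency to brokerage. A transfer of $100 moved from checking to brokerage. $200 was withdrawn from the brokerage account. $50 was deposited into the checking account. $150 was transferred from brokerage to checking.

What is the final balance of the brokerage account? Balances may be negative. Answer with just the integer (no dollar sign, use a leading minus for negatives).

Answer: 400

Derivation:
Tracking account balances step by step:
Start: emergency=800, brokerage=800, checking=0
Event 1 (withdraw 50 from brokerage): brokerage: 800 - 50 = 750. Balances: emergency=800, brokerage=750, checking=0
Event 2 (transfer 100 brokerage -> emergency): brokerage: 750 - 100 = 650, emergency: 800 + 100 = 900. Balances: emergency=900, brokerage=650, checking=0
Event 3 (transfer 200 brokerage -> checking): brokerage: 650 - 200 = 450, checking: 0 + 200 = 200. Balances: emergency=900, brokerage=450, checking=200
Event 4 (transfer 200 emergency -> brokerage): emergency: 900 - 200 = 700, brokerage: 450 + 200 = 650. Balances: emergency=700, brokerage=650, checking=200
Event 5 (transfer 100 checking -> brokerage): checking: 200 - 100 = 100, brokerage: 650 + 100 = 750. Balances: emergency=700, brokerage=750, checking=100
Event 6 (withdraw 200 from brokerage): brokerage: 750 - 200 = 550. Balances: emergency=700, brokerage=550, checking=100
Event 7 (deposit 50 to checking): checking: 100 + 50 = 150. Balances: emergency=700, brokerage=550, checking=150
Event 8 (transfer 150 brokerage -> checking): brokerage: 550 - 150 = 400, checking: 150 + 150 = 300. Balances: emergency=700, brokerage=400, checking=300

Final balance of brokerage: 400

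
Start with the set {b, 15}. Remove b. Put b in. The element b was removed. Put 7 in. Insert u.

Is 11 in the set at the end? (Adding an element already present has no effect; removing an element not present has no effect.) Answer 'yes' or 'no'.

Tracking the set through each operation:
Start: {15, b}
Event 1 (remove b): removed. Set: {15}
Event 2 (add b): added. Set: {15, b}
Event 3 (remove b): removed. Set: {15}
Event 4 (add 7): added. Set: {15, 7}
Event 5 (add u): added. Set: {15, 7, u}

Final set: {15, 7, u} (size 3)
11 is NOT in the final set.

Answer: no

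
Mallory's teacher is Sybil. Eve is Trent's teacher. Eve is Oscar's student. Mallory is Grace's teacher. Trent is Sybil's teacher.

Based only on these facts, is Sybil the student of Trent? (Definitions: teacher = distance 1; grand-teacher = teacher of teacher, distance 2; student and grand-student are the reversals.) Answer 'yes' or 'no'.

Reconstructing the teacher chain from the given facts:
  Oscar -> Eve -> Trent -> Sybil -> Mallory -> Grace
(each arrow means 'teacher of the next')
Positions in the chain (0 = top):
  position of Oscar: 0
  position of Eve: 1
  position of Trent: 2
  position of Sybil: 3
  position of Mallory: 4
  position of Grace: 5

Sybil is at position 3, Trent is at position 2; signed distance (j - i) = -1.
'student' requires j - i = -1. Actual distance is -1, so the relation HOLDS.

Answer: yes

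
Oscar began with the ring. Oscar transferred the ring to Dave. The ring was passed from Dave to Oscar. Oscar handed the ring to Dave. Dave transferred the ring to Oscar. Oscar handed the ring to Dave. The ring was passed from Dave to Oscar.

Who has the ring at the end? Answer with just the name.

Answer: Oscar

Derivation:
Tracking the ring through each event:
Start: Oscar has the ring.
After event 1: Dave has the ring.
After event 2: Oscar has the ring.
After event 3: Dave has the ring.
After event 4: Oscar has the ring.
After event 5: Dave has the ring.
After event 6: Oscar has the ring.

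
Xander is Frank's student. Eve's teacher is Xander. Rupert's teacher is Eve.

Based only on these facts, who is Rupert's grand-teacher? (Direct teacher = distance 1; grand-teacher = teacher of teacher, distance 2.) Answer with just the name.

Answer: Xander

Derivation:
Reconstructing the teacher chain from the given facts:
  Frank -> Xander -> Eve -> Rupert
(each arrow means 'teacher of the next')
Positions in the chain (0 = top):
  position of Frank: 0
  position of Xander: 1
  position of Eve: 2
  position of Rupert: 3

Rupert is at position 3; the grand-teacher is 2 steps up the chain, i.e. position 1: Xander.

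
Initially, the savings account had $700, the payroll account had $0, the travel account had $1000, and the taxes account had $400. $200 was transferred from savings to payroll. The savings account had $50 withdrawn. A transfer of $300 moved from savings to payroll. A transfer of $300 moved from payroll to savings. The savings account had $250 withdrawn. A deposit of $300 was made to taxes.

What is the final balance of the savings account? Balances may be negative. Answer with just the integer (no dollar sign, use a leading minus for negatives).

Answer: 200

Derivation:
Tracking account balances step by step:
Start: savings=700, payroll=0, travel=1000, taxes=400
Event 1 (transfer 200 savings -> payroll): savings: 700 - 200 = 500, payroll: 0 + 200 = 200. Balances: savings=500, payroll=200, travel=1000, taxes=400
Event 2 (withdraw 50 from savings): savings: 500 - 50 = 450. Balances: savings=450, payroll=200, travel=1000, taxes=400
Event 3 (transfer 300 savings -> payroll): savings: 450 - 300 = 150, payroll: 200 + 300 = 500. Balances: savings=150, payroll=500, travel=1000, taxes=400
Event 4 (transfer 300 payroll -> savings): payroll: 500 - 300 = 200, savings: 150 + 300 = 450. Balances: savings=450, payroll=200, travel=1000, taxes=400
Event 5 (withdraw 250 from savings): savings: 450 - 250 = 200. Balances: savings=200, payroll=200, travel=1000, taxes=400
Event 6 (deposit 300 to taxes): taxes: 400 + 300 = 700. Balances: savings=200, payroll=200, travel=1000, taxes=700

Final balance of savings: 200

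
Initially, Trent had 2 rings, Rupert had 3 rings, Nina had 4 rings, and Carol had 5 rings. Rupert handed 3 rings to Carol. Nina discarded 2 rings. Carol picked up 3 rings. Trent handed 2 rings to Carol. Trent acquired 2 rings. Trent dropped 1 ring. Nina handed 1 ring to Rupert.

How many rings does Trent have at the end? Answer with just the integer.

Answer: 1

Derivation:
Tracking counts step by step:
Start: Trent=2, Rupert=3, Nina=4, Carol=5
Event 1 (Rupert -> Carol, 3): Rupert: 3 -> 0, Carol: 5 -> 8. State: Trent=2, Rupert=0, Nina=4, Carol=8
Event 2 (Nina -2): Nina: 4 -> 2. State: Trent=2, Rupert=0, Nina=2, Carol=8
Event 3 (Carol +3): Carol: 8 -> 11. State: Trent=2, Rupert=0, Nina=2, Carol=11
Event 4 (Trent -> Carol, 2): Trent: 2 -> 0, Carol: 11 -> 13. State: Trent=0, Rupert=0, Nina=2, Carol=13
Event 5 (Trent +2): Trent: 0 -> 2. State: Trent=2, Rupert=0, Nina=2, Carol=13
Event 6 (Trent -1): Trent: 2 -> 1. State: Trent=1, Rupert=0, Nina=2, Carol=13
Event 7 (Nina -> Rupert, 1): Nina: 2 -> 1, Rupert: 0 -> 1. State: Trent=1, Rupert=1, Nina=1, Carol=13

Trent's final count: 1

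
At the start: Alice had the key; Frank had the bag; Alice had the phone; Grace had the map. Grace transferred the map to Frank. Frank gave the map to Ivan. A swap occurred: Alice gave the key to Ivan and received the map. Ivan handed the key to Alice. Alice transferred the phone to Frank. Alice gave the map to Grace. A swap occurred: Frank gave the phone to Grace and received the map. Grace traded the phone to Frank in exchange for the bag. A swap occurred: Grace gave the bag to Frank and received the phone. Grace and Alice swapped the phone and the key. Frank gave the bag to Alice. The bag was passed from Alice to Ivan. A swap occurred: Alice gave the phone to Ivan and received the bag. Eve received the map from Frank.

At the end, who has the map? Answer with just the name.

Answer: Eve

Derivation:
Tracking all object holders:
Start: key:Alice, bag:Frank, phone:Alice, map:Grace
Event 1 (give map: Grace -> Frank). State: key:Alice, bag:Frank, phone:Alice, map:Frank
Event 2 (give map: Frank -> Ivan). State: key:Alice, bag:Frank, phone:Alice, map:Ivan
Event 3 (swap key<->map: now key:Ivan, map:Alice). State: key:Ivan, bag:Frank, phone:Alice, map:Alice
Event 4 (give key: Ivan -> Alice). State: key:Alice, bag:Frank, phone:Alice, map:Alice
Event 5 (give phone: Alice -> Frank). State: key:Alice, bag:Frank, phone:Frank, map:Alice
Event 6 (give map: Alice -> Grace). State: key:Alice, bag:Frank, phone:Frank, map:Grace
Event 7 (swap phone<->map: now phone:Grace, map:Frank). State: key:Alice, bag:Frank, phone:Grace, map:Frank
Event 8 (swap phone<->bag: now phone:Frank, bag:Grace). State: key:Alice, bag:Grace, phone:Frank, map:Frank
Event 9 (swap bag<->phone: now bag:Frank, phone:Grace). State: key:Alice, bag:Frank, phone:Grace, map:Frank
Event 10 (swap phone<->key: now phone:Alice, key:Grace). State: key:Grace, bag:Frank, phone:Alice, map:Frank
Event 11 (give bag: Frank -> Alice). State: key:Grace, bag:Alice, phone:Alice, map:Frank
Event 12 (give bag: Alice -> Ivan). State: key:Grace, bag:Ivan, phone:Alice, map:Frank
Event 13 (swap phone<->bag: now phone:Ivan, bag:Alice). State: key:Grace, bag:Alice, phone:Ivan, map:Frank
Event 14 (give map: Frank -> Eve). State: key:Grace, bag:Alice, phone:Ivan, map:Eve

Final state: key:Grace, bag:Alice, phone:Ivan, map:Eve
The map is held by Eve.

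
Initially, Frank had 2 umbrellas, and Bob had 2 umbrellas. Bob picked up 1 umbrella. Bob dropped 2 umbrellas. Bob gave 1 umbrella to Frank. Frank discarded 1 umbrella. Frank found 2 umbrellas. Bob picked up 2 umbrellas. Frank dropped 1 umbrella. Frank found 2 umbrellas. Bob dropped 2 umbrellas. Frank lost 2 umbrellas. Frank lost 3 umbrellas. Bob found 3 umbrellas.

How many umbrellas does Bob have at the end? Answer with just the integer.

Tracking counts step by step:
Start: Frank=2, Bob=2
Event 1 (Bob +1): Bob: 2 -> 3. State: Frank=2, Bob=3
Event 2 (Bob -2): Bob: 3 -> 1. State: Frank=2, Bob=1
Event 3 (Bob -> Frank, 1): Bob: 1 -> 0, Frank: 2 -> 3. State: Frank=3, Bob=0
Event 4 (Frank -1): Frank: 3 -> 2. State: Frank=2, Bob=0
Event 5 (Frank +2): Frank: 2 -> 4. State: Frank=4, Bob=0
Event 6 (Bob +2): Bob: 0 -> 2. State: Frank=4, Bob=2
Event 7 (Frank -1): Frank: 4 -> 3. State: Frank=3, Bob=2
Event 8 (Frank +2): Frank: 3 -> 5. State: Frank=5, Bob=2
Event 9 (Bob -2): Bob: 2 -> 0. State: Frank=5, Bob=0
Event 10 (Frank -2): Frank: 5 -> 3. State: Frank=3, Bob=0
Event 11 (Frank -3): Frank: 3 -> 0. State: Frank=0, Bob=0
Event 12 (Bob +3): Bob: 0 -> 3. State: Frank=0, Bob=3

Bob's final count: 3

Answer: 3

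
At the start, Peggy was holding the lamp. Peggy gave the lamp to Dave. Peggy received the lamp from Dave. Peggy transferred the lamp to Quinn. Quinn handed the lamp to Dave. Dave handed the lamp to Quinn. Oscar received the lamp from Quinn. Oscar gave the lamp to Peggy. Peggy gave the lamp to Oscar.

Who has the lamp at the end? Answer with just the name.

Answer: Oscar

Derivation:
Tracking the lamp through each event:
Start: Peggy has the lamp.
After event 1: Dave has the lamp.
After event 2: Peggy has the lamp.
After event 3: Quinn has the lamp.
After event 4: Dave has the lamp.
After event 5: Quinn has the lamp.
After event 6: Oscar has the lamp.
After event 7: Peggy has the lamp.
After event 8: Oscar has the lamp.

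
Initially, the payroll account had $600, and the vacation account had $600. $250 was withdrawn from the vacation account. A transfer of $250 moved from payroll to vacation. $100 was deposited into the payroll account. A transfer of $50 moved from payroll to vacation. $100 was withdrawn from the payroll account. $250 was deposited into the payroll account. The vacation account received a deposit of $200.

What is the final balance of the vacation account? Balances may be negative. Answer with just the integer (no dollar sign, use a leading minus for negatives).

Tracking account balances step by step:
Start: payroll=600, vacation=600
Event 1 (withdraw 250 from vacation): vacation: 600 - 250 = 350. Balances: payroll=600, vacation=350
Event 2 (transfer 250 payroll -> vacation): payroll: 600 - 250 = 350, vacation: 350 + 250 = 600. Balances: payroll=350, vacation=600
Event 3 (deposit 100 to payroll): payroll: 350 + 100 = 450. Balances: payroll=450, vacation=600
Event 4 (transfer 50 payroll -> vacation): payroll: 450 - 50 = 400, vacation: 600 + 50 = 650. Balances: payroll=400, vacation=650
Event 5 (withdraw 100 from payroll): payroll: 400 - 100 = 300. Balances: payroll=300, vacation=650
Event 6 (deposit 250 to payroll): payroll: 300 + 250 = 550. Balances: payroll=550, vacation=650
Event 7 (deposit 200 to vacation): vacation: 650 + 200 = 850. Balances: payroll=550, vacation=850

Final balance of vacation: 850

Answer: 850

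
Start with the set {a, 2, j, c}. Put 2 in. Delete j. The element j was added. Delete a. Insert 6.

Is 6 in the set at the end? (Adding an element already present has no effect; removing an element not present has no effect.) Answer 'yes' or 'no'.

Answer: yes

Derivation:
Tracking the set through each operation:
Start: {2, a, c, j}
Event 1 (add 2): already present, no change. Set: {2, a, c, j}
Event 2 (remove j): removed. Set: {2, a, c}
Event 3 (add j): added. Set: {2, a, c, j}
Event 4 (remove a): removed. Set: {2, c, j}
Event 5 (add 6): added. Set: {2, 6, c, j}

Final set: {2, 6, c, j} (size 4)
6 is in the final set.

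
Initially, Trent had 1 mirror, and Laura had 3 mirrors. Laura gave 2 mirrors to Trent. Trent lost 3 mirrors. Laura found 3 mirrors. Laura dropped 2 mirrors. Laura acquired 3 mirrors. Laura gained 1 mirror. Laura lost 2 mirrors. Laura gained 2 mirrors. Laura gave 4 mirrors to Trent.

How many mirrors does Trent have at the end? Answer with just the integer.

Tracking counts step by step:
Start: Trent=1, Laura=3
Event 1 (Laura -> Trent, 2): Laura: 3 -> 1, Trent: 1 -> 3. State: Trent=3, Laura=1
Event 2 (Trent -3): Trent: 3 -> 0. State: Trent=0, Laura=1
Event 3 (Laura +3): Laura: 1 -> 4. State: Trent=0, Laura=4
Event 4 (Laura -2): Laura: 4 -> 2. State: Trent=0, Laura=2
Event 5 (Laura +3): Laura: 2 -> 5. State: Trent=0, Laura=5
Event 6 (Laura +1): Laura: 5 -> 6. State: Trent=0, Laura=6
Event 7 (Laura -2): Laura: 6 -> 4. State: Trent=0, Laura=4
Event 8 (Laura +2): Laura: 4 -> 6. State: Trent=0, Laura=6
Event 9 (Laura -> Trent, 4): Laura: 6 -> 2, Trent: 0 -> 4. State: Trent=4, Laura=2

Trent's final count: 4

Answer: 4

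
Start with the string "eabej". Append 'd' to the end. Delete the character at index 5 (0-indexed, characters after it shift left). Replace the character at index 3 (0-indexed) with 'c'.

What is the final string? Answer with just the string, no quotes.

Applying each edit step by step:
Start: "eabej"
Op 1 (append 'd'): "eabej" -> "eabejd"
Op 2 (delete idx 5 = 'd'): "eabejd" -> "eabej"
Op 3 (replace idx 3: 'e' -> 'c'): "eabej" -> "eabcj"

Answer: eabcj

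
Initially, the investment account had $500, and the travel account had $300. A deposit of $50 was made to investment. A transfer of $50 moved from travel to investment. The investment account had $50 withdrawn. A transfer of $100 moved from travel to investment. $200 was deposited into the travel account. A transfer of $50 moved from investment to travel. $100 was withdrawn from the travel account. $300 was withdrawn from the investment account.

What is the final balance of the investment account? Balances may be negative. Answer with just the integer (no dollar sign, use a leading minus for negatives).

Answer: 300

Derivation:
Tracking account balances step by step:
Start: investment=500, travel=300
Event 1 (deposit 50 to investment): investment: 500 + 50 = 550. Balances: investment=550, travel=300
Event 2 (transfer 50 travel -> investment): travel: 300 - 50 = 250, investment: 550 + 50 = 600. Balances: investment=600, travel=250
Event 3 (withdraw 50 from investment): investment: 600 - 50 = 550. Balances: investment=550, travel=250
Event 4 (transfer 100 travel -> investment): travel: 250 - 100 = 150, investment: 550 + 100 = 650. Balances: investment=650, travel=150
Event 5 (deposit 200 to travel): travel: 150 + 200 = 350. Balances: investment=650, travel=350
Event 6 (transfer 50 investment -> travel): investment: 650 - 50 = 600, travel: 350 + 50 = 400. Balances: investment=600, travel=400
Event 7 (withdraw 100 from travel): travel: 400 - 100 = 300. Balances: investment=600, travel=300
Event 8 (withdraw 300 from investment): investment: 600 - 300 = 300. Balances: investment=300, travel=300

Final balance of investment: 300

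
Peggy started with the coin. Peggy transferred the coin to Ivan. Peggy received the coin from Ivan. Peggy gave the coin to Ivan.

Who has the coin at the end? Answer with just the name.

Answer: Ivan

Derivation:
Tracking the coin through each event:
Start: Peggy has the coin.
After event 1: Ivan has the coin.
After event 2: Peggy has the coin.
After event 3: Ivan has the coin.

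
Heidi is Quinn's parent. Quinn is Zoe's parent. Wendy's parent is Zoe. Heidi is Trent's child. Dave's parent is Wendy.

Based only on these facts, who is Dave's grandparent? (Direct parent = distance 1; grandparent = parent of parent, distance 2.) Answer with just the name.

Reconstructing the parent chain from the given facts:
  Trent -> Heidi -> Quinn -> Zoe -> Wendy -> Dave
(each arrow means 'parent of the next')
Positions in the chain (0 = top):
  position of Trent: 0
  position of Heidi: 1
  position of Quinn: 2
  position of Zoe: 3
  position of Wendy: 4
  position of Dave: 5

Dave is at position 5; the grandparent is 2 steps up the chain, i.e. position 3: Zoe.

Answer: Zoe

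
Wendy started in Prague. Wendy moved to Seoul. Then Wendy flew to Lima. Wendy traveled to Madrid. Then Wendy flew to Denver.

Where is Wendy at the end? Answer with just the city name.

Tracking Wendy's location:
Start: Wendy is in Prague.
After move 1: Prague -> Seoul. Wendy is in Seoul.
After move 2: Seoul -> Lima. Wendy is in Lima.
After move 3: Lima -> Madrid. Wendy is in Madrid.
After move 4: Madrid -> Denver. Wendy is in Denver.

Answer: Denver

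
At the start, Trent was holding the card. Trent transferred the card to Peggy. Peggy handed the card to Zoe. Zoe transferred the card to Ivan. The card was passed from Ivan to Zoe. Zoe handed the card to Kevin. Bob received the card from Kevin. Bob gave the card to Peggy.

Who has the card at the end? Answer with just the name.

Answer: Peggy

Derivation:
Tracking the card through each event:
Start: Trent has the card.
After event 1: Peggy has the card.
After event 2: Zoe has the card.
After event 3: Ivan has the card.
After event 4: Zoe has the card.
After event 5: Kevin has the card.
After event 6: Bob has the card.
After event 7: Peggy has the card.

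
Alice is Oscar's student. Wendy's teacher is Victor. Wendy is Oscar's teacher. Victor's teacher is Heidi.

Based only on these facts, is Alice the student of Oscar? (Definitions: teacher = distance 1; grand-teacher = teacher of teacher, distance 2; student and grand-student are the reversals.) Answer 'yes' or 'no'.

Reconstructing the teacher chain from the given facts:
  Heidi -> Victor -> Wendy -> Oscar -> Alice
(each arrow means 'teacher of the next')
Positions in the chain (0 = top):
  position of Heidi: 0
  position of Victor: 1
  position of Wendy: 2
  position of Oscar: 3
  position of Alice: 4

Alice is at position 4, Oscar is at position 3; signed distance (j - i) = -1.
'student' requires j - i = -1. Actual distance is -1, so the relation HOLDS.

Answer: yes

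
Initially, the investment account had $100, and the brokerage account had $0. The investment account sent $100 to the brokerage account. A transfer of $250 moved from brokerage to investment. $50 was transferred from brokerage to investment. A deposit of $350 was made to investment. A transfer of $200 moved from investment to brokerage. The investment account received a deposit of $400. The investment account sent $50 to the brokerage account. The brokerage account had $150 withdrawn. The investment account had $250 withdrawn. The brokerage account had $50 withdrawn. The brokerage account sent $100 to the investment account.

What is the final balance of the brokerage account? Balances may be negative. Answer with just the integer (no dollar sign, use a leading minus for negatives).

Tracking account balances step by step:
Start: investment=100, brokerage=0
Event 1 (transfer 100 investment -> brokerage): investment: 100 - 100 = 0, brokerage: 0 + 100 = 100. Balances: investment=0, brokerage=100
Event 2 (transfer 250 brokerage -> investment): brokerage: 100 - 250 = -150, investment: 0 + 250 = 250. Balances: investment=250, brokerage=-150
Event 3 (transfer 50 brokerage -> investment): brokerage: -150 - 50 = -200, investment: 250 + 50 = 300. Balances: investment=300, brokerage=-200
Event 4 (deposit 350 to investment): investment: 300 + 350 = 650. Balances: investment=650, brokerage=-200
Event 5 (transfer 200 investment -> brokerage): investment: 650 - 200 = 450, brokerage: -200 + 200 = 0. Balances: investment=450, brokerage=0
Event 6 (deposit 400 to investment): investment: 450 + 400 = 850. Balances: investment=850, brokerage=0
Event 7 (transfer 50 investment -> brokerage): investment: 850 - 50 = 800, brokerage: 0 + 50 = 50. Balances: investment=800, brokerage=50
Event 8 (withdraw 150 from brokerage): brokerage: 50 - 150 = -100. Balances: investment=800, brokerage=-100
Event 9 (withdraw 250 from investment): investment: 800 - 250 = 550. Balances: investment=550, brokerage=-100
Event 10 (withdraw 50 from brokerage): brokerage: -100 - 50 = -150. Balances: investment=550, brokerage=-150
Event 11 (transfer 100 brokerage -> investment): brokerage: -150 - 100 = -250, investment: 550 + 100 = 650. Balances: investment=650, brokerage=-250

Final balance of brokerage: -250

Answer: -250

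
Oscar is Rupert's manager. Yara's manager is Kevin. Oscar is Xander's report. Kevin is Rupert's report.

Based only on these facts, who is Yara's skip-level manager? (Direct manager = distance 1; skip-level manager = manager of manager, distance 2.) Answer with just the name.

Reconstructing the manager chain from the given facts:
  Xander -> Oscar -> Rupert -> Kevin -> Yara
(each arrow means 'manager of the next')
Positions in the chain (0 = top):
  position of Xander: 0
  position of Oscar: 1
  position of Rupert: 2
  position of Kevin: 3
  position of Yara: 4

Yara is at position 4; the skip-level manager is 2 steps up the chain, i.e. position 2: Rupert.

Answer: Rupert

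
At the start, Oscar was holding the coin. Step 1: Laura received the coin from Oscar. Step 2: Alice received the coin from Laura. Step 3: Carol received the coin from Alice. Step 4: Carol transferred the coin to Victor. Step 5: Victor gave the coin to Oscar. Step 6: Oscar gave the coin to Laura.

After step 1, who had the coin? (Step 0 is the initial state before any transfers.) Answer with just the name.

Tracking the coin holder through step 1:
After step 0 (start): Oscar
After step 1: Laura

At step 1, the holder is Laura.

Answer: Laura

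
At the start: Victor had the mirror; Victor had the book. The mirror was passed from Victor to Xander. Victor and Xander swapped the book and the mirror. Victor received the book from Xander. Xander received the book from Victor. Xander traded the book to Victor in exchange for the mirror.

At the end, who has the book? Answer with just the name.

Tracking all object holders:
Start: mirror:Victor, book:Victor
Event 1 (give mirror: Victor -> Xander). State: mirror:Xander, book:Victor
Event 2 (swap book<->mirror: now book:Xander, mirror:Victor). State: mirror:Victor, book:Xander
Event 3 (give book: Xander -> Victor). State: mirror:Victor, book:Victor
Event 4 (give book: Victor -> Xander). State: mirror:Victor, book:Xander
Event 5 (swap book<->mirror: now book:Victor, mirror:Xander). State: mirror:Xander, book:Victor

Final state: mirror:Xander, book:Victor
The book is held by Victor.

Answer: Victor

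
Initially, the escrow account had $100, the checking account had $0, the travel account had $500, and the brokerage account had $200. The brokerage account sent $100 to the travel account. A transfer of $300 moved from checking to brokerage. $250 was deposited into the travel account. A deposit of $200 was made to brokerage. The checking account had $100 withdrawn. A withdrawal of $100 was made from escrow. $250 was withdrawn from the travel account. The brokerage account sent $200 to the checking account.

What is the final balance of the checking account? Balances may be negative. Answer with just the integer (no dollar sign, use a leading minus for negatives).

Answer: -200

Derivation:
Tracking account balances step by step:
Start: escrow=100, checking=0, travel=500, brokerage=200
Event 1 (transfer 100 brokerage -> travel): brokerage: 200 - 100 = 100, travel: 500 + 100 = 600. Balances: escrow=100, checking=0, travel=600, brokerage=100
Event 2 (transfer 300 checking -> brokerage): checking: 0 - 300 = -300, brokerage: 100 + 300 = 400. Balances: escrow=100, checking=-300, travel=600, brokerage=400
Event 3 (deposit 250 to travel): travel: 600 + 250 = 850. Balances: escrow=100, checking=-300, travel=850, brokerage=400
Event 4 (deposit 200 to brokerage): brokerage: 400 + 200 = 600. Balances: escrow=100, checking=-300, travel=850, brokerage=600
Event 5 (withdraw 100 from checking): checking: -300 - 100 = -400. Balances: escrow=100, checking=-400, travel=850, brokerage=600
Event 6 (withdraw 100 from escrow): escrow: 100 - 100 = 0. Balances: escrow=0, checking=-400, travel=850, brokerage=600
Event 7 (withdraw 250 from travel): travel: 850 - 250 = 600. Balances: escrow=0, checking=-400, travel=600, brokerage=600
Event 8 (transfer 200 brokerage -> checking): brokerage: 600 - 200 = 400, checking: -400 + 200 = -200. Balances: escrow=0, checking=-200, travel=600, brokerage=400

Final balance of checking: -200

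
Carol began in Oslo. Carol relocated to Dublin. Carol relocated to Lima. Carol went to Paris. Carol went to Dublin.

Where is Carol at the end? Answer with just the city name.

Answer: Dublin

Derivation:
Tracking Carol's location:
Start: Carol is in Oslo.
After move 1: Oslo -> Dublin. Carol is in Dublin.
After move 2: Dublin -> Lima. Carol is in Lima.
After move 3: Lima -> Paris. Carol is in Paris.
After move 4: Paris -> Dublin. Carol is in Dublin.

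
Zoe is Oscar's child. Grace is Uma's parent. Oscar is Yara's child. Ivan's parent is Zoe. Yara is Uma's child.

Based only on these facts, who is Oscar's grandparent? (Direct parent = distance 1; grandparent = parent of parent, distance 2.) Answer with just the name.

Answer: Uma

Derivation:
Reconstructing the parent chain from the given facts:
  Grace -> Uma -> Yara -> Oscar -> Zoe -> Ivan
(each arrow means 'parent of the next')
Positions in the chain (0 = top):
  position of Grace: 0
  position of Uma: 1
  position of Yara: 2
  position of Oscar: 3
  position of Zoe: 4
  position of Ivan: 5

Oscar is at position 3; the grandparent is 2 steps up the chain, i.e. position 1: Uma.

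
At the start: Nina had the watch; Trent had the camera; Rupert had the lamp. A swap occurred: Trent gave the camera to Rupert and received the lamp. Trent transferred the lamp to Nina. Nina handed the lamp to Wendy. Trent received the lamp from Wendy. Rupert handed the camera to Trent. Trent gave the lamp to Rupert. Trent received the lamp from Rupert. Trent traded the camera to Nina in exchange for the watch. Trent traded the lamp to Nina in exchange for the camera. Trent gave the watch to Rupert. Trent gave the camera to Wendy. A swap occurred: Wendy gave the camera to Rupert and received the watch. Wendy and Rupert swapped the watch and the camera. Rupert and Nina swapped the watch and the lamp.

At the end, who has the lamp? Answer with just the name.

Tracking all object holders:
Start: watch:Nina, camera:Trent, lamp:Rupert
Event 1 (swap camera<->lamp: now camera:Rupert, lamp:Trent). State: watch:Nina, camera:Rupert, lamp:Trent
Event 2 (give lamp: Trent -> Nina). State: watch:Nina, camera:Rupert, lamp:Nina
Event 3 (give lamp: Nina -> Wendy). State: watch:Nina, camera:Rupert, lamp:Wendy
Event 4 (give lamp: Wendy -> Trent). State: watch:Nina, camera:Rupert, lamp:Trent
Event 5 (give camera: Rupert -> Trent). State: watch:Nina, camera:Trent, lamp:Trent
Event 6 (give lamp: Trent -> Rupert). State: watch:Nina, camera:Trent, lamp:Rupert
Event 7 (give lamp: Rupert -> Trent). State: watch:Nina, camera:Trent, lamp:Trent
Event 8 (swap camera<->watch: now camera:Nina, watch:Trent). State: watch:Trent, camera:Nina, lamp:Trent
Event 9 (swap lamp<->camera: now lamp:Nina, camera:Trent). State: watch:Trent, camera:Trent, lamp:Nina
Event 10 (give watch: Trent -> Rupert). State: watch:Rupert, camera:Trent, lamp:Nina
Event 11 (give camera: Trent -> Wendy). State: watch:Rupert, camera:Wendy, lamp:Nina
Event 12 (swap camera<->watch: now camera:Rupert, watch:Wendy). State: watch:Wendy, camera:Rupert, lamp:Nina
Event 13 (swap watch<->camera: now watch:Rupert, camera:Wendy). State: watch:Rupert, camera:Wendy, lamp:Nina
Event 14 (swap watch<->lamp: now watch:Nina, lamp:Rupert). State: watch:Nina, camera:Wendy, lamp:Rupert

Final state: watch:Nina, camera:Wendy, lamp:Rupert
The lamp is held by Rupert.

Answer: Rupert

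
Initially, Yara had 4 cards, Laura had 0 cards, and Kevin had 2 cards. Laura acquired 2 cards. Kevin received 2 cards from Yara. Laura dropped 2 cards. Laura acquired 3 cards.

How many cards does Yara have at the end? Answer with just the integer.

Answer: 2

Derivation:
Tracking counts step by step:
Start: Yara=4, Laura=0, Kevin=2
Event 1 (Laura +2): Laura: 0 -> 2. State: Yara=4, Laura=2, Kevin=2
Event 2 (Yara -> Kevin, 2): Yara: 4 -> 2, Kevin: 2 -> 4. State: Yara=2, Laura=2, Kevin=4
Event 3 (Laura -2): Laura: 2 -> 0. State: Yara=2, Laura=0, Kevin=4
Event 4 (Laura +3): Laura: 0 -> 3. State: Yara=2, Laura=3, Kevin=4

Yara's final count: 2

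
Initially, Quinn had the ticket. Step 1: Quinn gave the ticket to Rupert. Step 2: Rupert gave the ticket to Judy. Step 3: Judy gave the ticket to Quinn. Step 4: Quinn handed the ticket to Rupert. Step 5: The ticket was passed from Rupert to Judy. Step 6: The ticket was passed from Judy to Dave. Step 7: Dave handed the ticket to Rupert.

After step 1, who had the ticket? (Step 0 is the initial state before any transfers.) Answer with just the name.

Answer: Rupert

Derivation:
Tracking the ticket holder through step 1:
After step 0 (start): Quinn
After step 1: Rupert

At step 1, the holder is Rupert.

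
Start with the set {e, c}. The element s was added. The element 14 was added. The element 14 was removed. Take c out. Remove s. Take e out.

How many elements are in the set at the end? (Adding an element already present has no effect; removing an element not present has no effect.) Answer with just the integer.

Answer: 0

Derivation:
Tracking the set through each operation:
Start: {c, e}
Event 1 (add s): added. Set: {c, e, s}
Event 2 (add 14): added. Set: {14, c, e, s}
Event 3 (remove 14): removed. Set: {c, e, s}
Event 4 (remove c): removed. Set: {e, s}
Event 5 (remove s): removed. Set: {e}
Event 6 (remove e): removed. Set: {}

Final set: {} (size 0)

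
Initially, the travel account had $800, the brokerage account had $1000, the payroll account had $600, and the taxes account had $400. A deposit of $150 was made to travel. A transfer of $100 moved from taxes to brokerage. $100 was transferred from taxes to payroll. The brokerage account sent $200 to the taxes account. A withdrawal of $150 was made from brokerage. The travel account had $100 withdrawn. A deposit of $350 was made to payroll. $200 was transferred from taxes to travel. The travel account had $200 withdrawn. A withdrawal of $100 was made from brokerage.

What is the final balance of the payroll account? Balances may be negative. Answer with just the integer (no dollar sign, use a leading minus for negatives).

Answer: 1050

Derivation:
Tracking account balances step by step:
Start: travel=800, brokerage=1000, payroll=600, taxes=400
Event 1 (deposit 150 to travel): travel: 800 + 150 = 950. Balances: travel=950, brokerage=1000, payroll=600, taxes=400
Event 2 (transfer 100 taxes -> brokerage): taxes: 400 - 100 = 300, brokerage: 1000 + 100 = 1100. Balances: travel=950, brokerage=1100, payroll=600, taxes=300
Event 3 (transfer 100 taxes -> payroll): taxes: 300 - 100 = 200, payroll: 600 + 100 = 700. Balances: travel=950, brokerage=1100, payroll=700, taxes=200
Event 4 (transfer 200 brokerage -> taxes): brokerage: 1100 - 200 = 900, taxes: 200 + 200 = 400. Balances: travel=950, brokerage=900, payroll=700, taxes=400
Event 5 (withdraw 150 from brokerage): brokerage: 900 - 150 = 750. Balances: travel=950, brokerage=750, payroll=700, taxes=400
Event 6 (withdraw 100 from travel): travel: 950 - 100 = 850. Balances: travel=850, brokerage=750, payroll=700, taxes=400
Event 7 (deposit 350 to payroll): payroll: 700 + 350 = 1050. Balances: travel=850, brokerage=750, payroll=1050, taxes=400
Event 8 (transfer 200 taxes -> travel): taxes: 400 - 200 = 200, travel: 850 + 200 = 1050. Balances: travel=1050, brokerage=750, payroll=1050, taxes=200
Event 9 (withdraw 200 from travel): travel: 1050 - 200 = 850. Balances: travel=850, brokerage=750, payroll=1050, taxes=200
Event 10 (withdraw 100 from brokerage): brokerage: 750 - 100 = 650. Balances: travel=850, brokerage=650, payroll=1050, taxes=200

Final balance of payroll: 1050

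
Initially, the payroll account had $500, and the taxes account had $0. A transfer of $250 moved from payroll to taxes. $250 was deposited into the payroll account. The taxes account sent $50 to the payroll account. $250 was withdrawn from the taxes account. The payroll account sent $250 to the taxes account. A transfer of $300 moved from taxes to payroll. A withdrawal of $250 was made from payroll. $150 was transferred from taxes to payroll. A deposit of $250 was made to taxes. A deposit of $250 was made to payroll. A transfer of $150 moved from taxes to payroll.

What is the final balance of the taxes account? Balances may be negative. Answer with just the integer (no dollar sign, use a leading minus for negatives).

Answer: -150

Derivation:
Tracking account balances step by step:
Start: payroll=500, taxes=0
Event 1 (transfer 250 payroll -> taxes): payroll: 500 - 250 = 250, taxes: 0 + 250 = 250. Balances: payroll=250, taxes=250
Event 2 (deposit 250 to payroll): payroll: 250 + 250 = 500. Balances: payroll=500, taxes=250
Event 3 (transfer 50 taxes -> payroll): taxes: 250 - 50 = 200, payroll: 500 + 50 = 550. Balances: payroll=550, taxes=200
Event 4 (withdraw 250 from taxes): taxes: 200 - 250 = -50. Balances: payroll=550, taxes=-50
Event 5 (transfer 250 payroll -> taxes): payroll: 550 - 250 = 300, taxes: -50 + 250 = 200. Balances: payroll=300, taxes=200
Event 6 (transfer 300 taxes -> payroll): taxes: 200 - 300 = -100, payroll: 300 + 300 = 600. Balances: payroll=600, taxes=-100
Event 7 (withdraw 250 from payroll): payroll: 600 - 250 = 350. Balances: payroll=350, taxes=-100
Event 8 (transfer 150 taxes -> payroll): taxes: -100 - 150 = -250, payroll: 350 + 150 = 500. Balances: payroll=500, taxes=-250
Event 9 (deposit 250 to taxes): taxes: -250 + 250 = 0. Balances: payroll=500, taxes=0
Event 10 (deposit 250 to payroll): payroll: 500 + 250 = 750. Balances: payroll=750, taxes=0
Event 11 (transfer 150 taxes -> payroll): taxes: 0 - 150 = -150, payroll: 750 + 150 = 900. Balances: payroll=900, taxes=-150

Final balance of taxes: -150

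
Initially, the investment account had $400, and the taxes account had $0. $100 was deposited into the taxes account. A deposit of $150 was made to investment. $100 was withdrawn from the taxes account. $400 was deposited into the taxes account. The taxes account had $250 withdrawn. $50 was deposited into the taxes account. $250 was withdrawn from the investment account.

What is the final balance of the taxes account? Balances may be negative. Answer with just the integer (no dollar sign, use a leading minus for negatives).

Answer: 200

Derivation:
Tracking account balances step by step:
Start: investment=400, taxes=0
Event 1 (deposit 100 to taxes): taxes: 0 + 100 = 100. Balances: investment=400, taxes=100
Event 2 (deposit 150 to investment): investment: 400 + 150 = 550. Balances: investment=550, taxes=100
Event 3 (withdraw 100 from taxes): taxes: 100 - 100 = 0. Balances: investment=550, taxes=0
Event 4 (deposit 400 to taxes): taxes: 0 + 400 = 400. Balances: investment=550, taxes=400
Event 5 (withdraw 250 from taxes): taxes: 400 - 250 = 150. Balances: investment=550, taxes=150
Event 6 (deposit 50 to taxes): taxes: 150 + 50 = 200. Balances: investment=550, taxes=200
Event 7 (withdraw 250 from investment): investment: 550 - 250 = 300. Balances: investment=300, taxes=200

Final balance of taxes: 200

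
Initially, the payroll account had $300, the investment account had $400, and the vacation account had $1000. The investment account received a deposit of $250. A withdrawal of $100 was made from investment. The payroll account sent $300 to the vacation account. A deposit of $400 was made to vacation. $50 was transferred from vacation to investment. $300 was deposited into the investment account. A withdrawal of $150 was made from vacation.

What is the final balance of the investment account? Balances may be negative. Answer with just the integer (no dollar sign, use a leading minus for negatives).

Answer: 900

Derivation:
Tracking account balances step by step:
Start: payroll=300, investment=400, vacation=1000
Event 1 (deposit 250 to investment): investment: 400 + 250 = 650. Balances: payroll=300, investment=650, vacation=1000
Event 2 (withdraw 100 from investment): investment: 650 - 100 = 550. Balances: payroll=300, investment=550, vacation=1000
Event 3 (transfer 300 payroll -> vacation): payroll: 300 - 300 = 0, vacation: 1000 + 300 = 1300. Balances: payroll=0, investment=550, vacation=1300
Event 4 (deposit 400 to vacation): vacation: 1300 + 400 = 1700. Balances: payroll=0, investment=550, vacation=1700
Event 5 (transfer 50 vacation -> investment): vacation: 1700 - 50 = 1650, investment: 550 + 50 = 600. Balances: payroll=0, investment=600, vacation=1650
Event 6 (deposit 300 to investment): investment: 600 + 300 = 900. Balances: payroll=0, investment=900, vacation=1650
Event 7 (withdraw 150 from vacation): vacation: 1650 - 150 = 1500. Balances: payroll=0, investment=900, vacation=1500

Final balance of investment: 900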